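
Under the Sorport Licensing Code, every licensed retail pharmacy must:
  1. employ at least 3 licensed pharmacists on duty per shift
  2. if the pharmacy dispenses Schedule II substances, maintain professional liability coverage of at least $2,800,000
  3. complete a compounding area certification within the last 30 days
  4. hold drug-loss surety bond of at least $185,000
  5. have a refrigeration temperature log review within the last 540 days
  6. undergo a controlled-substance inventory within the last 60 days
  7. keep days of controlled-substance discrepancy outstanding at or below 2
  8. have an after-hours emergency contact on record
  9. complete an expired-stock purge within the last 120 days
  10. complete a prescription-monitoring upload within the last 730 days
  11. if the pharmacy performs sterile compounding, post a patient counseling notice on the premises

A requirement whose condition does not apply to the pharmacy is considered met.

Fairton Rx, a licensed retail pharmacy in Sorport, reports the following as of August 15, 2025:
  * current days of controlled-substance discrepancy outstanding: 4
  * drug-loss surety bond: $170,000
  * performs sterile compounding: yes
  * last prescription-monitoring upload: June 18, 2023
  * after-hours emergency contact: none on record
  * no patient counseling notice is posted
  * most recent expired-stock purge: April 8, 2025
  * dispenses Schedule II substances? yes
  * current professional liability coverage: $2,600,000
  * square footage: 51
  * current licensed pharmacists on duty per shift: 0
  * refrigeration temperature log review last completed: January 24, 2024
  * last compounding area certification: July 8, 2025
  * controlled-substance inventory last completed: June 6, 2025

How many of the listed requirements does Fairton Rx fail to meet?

1. licensed pharmacists on duty per shift 0 < 3 → not met
2. condition 'dispenses Schedule II substances' holds; professional liability coverage $2,600,000 < $2,800,000 → not met
3. compounding area certification 38 days ago vs limit 30 → not met
4. drug-loss surety bond $170,000 < $185,000 → not met
5. refrigeration temperature log review 569 days ago vs limit 540 → not met
6. controlled-substance inventory 70 days ago vs limit 60 → not met
7. days of controlled-substance discrepancy outstanding 4 > 2 → not met
8. after-hours emergency contact absent → not met
9. expired-stock purge 129 days ago vs limit 120 → not met
10. prescription-monitoring upload 789 days ago vs limit 730 → not met
11. condition 'performs sterile compounding' holds; patient counseling notice absent → not met
Not met: 11 of 11

11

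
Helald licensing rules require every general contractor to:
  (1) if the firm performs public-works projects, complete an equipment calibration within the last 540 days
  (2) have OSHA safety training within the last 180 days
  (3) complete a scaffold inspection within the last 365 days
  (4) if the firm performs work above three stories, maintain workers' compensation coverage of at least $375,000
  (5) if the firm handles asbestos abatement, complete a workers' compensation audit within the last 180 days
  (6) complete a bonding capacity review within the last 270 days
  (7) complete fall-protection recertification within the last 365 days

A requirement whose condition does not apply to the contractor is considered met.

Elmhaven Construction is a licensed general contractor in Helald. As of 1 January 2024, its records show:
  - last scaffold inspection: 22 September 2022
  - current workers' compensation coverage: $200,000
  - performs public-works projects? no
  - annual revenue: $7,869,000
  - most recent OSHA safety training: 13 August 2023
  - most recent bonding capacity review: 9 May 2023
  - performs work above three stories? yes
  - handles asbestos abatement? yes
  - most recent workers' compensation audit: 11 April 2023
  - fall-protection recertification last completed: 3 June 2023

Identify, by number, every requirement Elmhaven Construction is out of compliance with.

3, 4, 5

1. condition 'performs public-works projects' does not hold → requirement n/a → met
2. OSHA safety training 141 days ago vs limit 180 → met
3. scaffold inspection 466 days ago vs limit 365 → not met
4. condition 'performs work above three stories' holds; workers' compensation coverage $200,000 < $375,000 → not met
5. condition 'handles asbestos abatement' holds; workers' compensation audit 265 days ago vs limit 180 → not met
6. bonding capacity review 237 days ago vs limit 270 → met
7. fall-protection recertification 212 days ago vs limit 365 → met
Not met: 3, 4, 5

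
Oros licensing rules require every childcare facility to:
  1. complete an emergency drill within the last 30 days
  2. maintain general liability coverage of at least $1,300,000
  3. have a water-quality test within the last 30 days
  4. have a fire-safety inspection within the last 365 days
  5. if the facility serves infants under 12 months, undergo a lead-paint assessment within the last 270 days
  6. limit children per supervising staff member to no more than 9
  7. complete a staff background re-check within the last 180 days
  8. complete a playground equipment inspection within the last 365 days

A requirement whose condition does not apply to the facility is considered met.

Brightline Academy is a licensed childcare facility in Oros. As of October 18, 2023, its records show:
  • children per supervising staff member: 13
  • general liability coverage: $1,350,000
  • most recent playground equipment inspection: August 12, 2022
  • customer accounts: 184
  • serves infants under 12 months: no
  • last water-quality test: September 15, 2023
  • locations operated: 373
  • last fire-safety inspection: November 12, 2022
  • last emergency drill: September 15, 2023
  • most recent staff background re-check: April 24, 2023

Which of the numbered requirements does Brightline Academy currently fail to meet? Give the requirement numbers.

1, 3, 6, 8

1. emergency drill 33 days ago vs limit 30 → not met
2. general liability coverage $1,350,000 ≥ $1,300,000 → met
3. water-quality test 33 days ago vs limit 30 → not met
4. fire-safety inspection 340 days ago vs limit 365 → met
5. condition 'serves infants under 12 months' does not hold → requirement n/a → met
6. children per supervising staff member 13 > 9 → not met
7. staff background re-check 177 days ago vs limit 180 → met
8. playground equipment inspection 432 days ago vs limit 365 → not met
Not met: 1, 3, 6, 8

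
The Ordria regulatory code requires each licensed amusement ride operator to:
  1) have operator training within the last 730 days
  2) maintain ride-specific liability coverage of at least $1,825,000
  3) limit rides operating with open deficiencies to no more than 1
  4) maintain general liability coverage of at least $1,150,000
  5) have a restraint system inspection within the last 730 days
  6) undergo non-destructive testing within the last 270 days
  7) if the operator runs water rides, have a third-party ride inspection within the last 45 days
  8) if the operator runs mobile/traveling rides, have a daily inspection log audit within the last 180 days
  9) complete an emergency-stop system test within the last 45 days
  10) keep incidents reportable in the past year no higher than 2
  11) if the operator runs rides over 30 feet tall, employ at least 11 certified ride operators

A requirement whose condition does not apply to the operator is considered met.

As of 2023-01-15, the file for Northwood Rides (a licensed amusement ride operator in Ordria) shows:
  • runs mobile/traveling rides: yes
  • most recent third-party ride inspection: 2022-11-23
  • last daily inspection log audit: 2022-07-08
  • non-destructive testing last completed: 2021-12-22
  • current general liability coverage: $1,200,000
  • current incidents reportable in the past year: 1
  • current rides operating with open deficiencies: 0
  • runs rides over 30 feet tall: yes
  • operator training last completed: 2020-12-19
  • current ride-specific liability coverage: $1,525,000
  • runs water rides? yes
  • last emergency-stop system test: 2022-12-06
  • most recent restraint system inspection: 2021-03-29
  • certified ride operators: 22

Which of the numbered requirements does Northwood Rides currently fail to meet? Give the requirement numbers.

1. operator training 757 days ago vs limit 730 → not met
2. ride-specific liability coverage $1,525,000 < $1,825,000 → not met
3. rides operating with open deficiencies 0 ≤ 1 → met
4. general liability coverage $1,200,000 ≥ $1,150,000 → met
5. restraint system inspection 657 days ago vs limit 730 → met
6. non-destructive testing 389 days ago vs limit 270 → not met
7. condition 'runs water rides' holds; third-party ride inspection 53 days ago vs limit 45 → not met
8. condition 'runs mobile/traveling rides' holds; daily inspection log audit 191 days ago vs limit 180 → not met
9. emergency-stop system test 40 days ago vs limit 45 → met
10. incidents reportable in the past year 1 ≤ 2 → met
11. condition 'runs rides over 30 feet tall' holds; certified ride operators 22 ≥ 11 → met
Not met: 1, 2, 6, 7, 8

1, 2, 6, 7, 8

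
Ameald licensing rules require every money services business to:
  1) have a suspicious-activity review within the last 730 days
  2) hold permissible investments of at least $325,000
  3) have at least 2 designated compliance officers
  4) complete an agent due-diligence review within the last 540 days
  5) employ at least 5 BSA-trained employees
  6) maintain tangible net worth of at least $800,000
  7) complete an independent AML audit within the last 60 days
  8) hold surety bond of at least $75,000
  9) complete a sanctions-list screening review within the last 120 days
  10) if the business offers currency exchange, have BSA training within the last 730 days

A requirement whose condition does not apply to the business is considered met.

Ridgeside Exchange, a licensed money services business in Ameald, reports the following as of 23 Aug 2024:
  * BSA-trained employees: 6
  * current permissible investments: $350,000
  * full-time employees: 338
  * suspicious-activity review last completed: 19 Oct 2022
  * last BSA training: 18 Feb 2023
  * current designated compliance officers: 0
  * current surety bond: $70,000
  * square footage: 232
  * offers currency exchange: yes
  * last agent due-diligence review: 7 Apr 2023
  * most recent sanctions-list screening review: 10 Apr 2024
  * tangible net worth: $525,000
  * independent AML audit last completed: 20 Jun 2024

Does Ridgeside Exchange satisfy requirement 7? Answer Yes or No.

7. independent AML audit 64 days ago vs limit 60 → not met

No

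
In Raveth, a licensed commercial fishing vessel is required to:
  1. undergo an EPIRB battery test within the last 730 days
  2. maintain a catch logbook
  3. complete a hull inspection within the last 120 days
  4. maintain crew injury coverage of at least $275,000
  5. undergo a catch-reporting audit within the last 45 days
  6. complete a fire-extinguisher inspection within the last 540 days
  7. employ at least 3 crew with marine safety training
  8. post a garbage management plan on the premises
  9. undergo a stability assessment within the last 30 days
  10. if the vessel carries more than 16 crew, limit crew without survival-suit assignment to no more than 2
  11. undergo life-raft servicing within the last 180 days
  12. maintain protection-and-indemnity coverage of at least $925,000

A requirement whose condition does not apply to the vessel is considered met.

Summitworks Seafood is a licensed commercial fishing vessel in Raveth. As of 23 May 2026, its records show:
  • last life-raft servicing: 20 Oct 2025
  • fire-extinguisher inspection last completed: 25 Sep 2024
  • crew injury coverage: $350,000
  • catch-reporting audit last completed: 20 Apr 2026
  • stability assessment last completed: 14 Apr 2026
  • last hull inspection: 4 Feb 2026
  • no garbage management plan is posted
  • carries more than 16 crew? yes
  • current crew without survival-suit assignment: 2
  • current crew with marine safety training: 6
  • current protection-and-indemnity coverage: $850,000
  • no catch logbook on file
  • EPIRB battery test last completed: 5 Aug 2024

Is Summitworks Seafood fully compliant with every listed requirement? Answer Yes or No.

1. EPIRB battery test 656 days ago vs limit 730 → met
2. catch logbook absent → not met
3. hull inspection 108 days ago vs limit 120 → met
4. crew injury coverage $350,000 ≥ $275,000 → met
5. catch-reporting audit 33 days ago vs limit 45 → met
6. fire-extinguisher inspection 605 days ago vs limit 540 → not met
7. crew with marine safety training 6 ≥ 3 → met
8. garbage management plan absent → not met
9. stability assessment 39 days ago vs limit 30 → not met
10. condition 'carries more than 16 crew' holds; crew without survival-suit assignment 2 ≤ 2 → met
11. life-raft servicing 215 days ago vs limit 180 → not met
12. protection-and-indemnity coverage $850,000 < $925,000 → not met
Not met: 2, 6, 8, 9, 11, 12

No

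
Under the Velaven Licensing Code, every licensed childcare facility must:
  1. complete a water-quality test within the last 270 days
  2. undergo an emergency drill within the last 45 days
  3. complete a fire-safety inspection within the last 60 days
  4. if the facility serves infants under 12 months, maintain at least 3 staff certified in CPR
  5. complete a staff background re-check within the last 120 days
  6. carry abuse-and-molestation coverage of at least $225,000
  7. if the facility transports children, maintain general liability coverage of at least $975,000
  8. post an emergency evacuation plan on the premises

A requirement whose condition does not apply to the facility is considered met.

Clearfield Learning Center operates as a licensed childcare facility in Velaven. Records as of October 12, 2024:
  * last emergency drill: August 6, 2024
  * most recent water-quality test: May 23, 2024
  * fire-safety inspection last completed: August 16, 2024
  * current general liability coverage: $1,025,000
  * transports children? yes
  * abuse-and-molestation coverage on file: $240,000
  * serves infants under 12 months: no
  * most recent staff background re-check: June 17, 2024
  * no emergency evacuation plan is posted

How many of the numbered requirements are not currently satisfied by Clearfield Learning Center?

2

1. water-quality test 142 days ago vs limit 270 → met
2. emergency drill 67 days ago vs limit 45 → not met
3. fire-safety inspection 57 days ago vs limit 60 → met
4. condition 'serves infants under 12 months' does not hold → requirement n/a → met
5. staff background re-check 117 days ago vs limit 120 → met
6. abuse-and-molestation coverage $240,000 ≥ $225,000 → met
7. condition 'transports children' holds; general liability coverage $1,025,000 ≥ $975,000 → met
8. emergency evacuation plan absent → not met
Not met: 2 of 8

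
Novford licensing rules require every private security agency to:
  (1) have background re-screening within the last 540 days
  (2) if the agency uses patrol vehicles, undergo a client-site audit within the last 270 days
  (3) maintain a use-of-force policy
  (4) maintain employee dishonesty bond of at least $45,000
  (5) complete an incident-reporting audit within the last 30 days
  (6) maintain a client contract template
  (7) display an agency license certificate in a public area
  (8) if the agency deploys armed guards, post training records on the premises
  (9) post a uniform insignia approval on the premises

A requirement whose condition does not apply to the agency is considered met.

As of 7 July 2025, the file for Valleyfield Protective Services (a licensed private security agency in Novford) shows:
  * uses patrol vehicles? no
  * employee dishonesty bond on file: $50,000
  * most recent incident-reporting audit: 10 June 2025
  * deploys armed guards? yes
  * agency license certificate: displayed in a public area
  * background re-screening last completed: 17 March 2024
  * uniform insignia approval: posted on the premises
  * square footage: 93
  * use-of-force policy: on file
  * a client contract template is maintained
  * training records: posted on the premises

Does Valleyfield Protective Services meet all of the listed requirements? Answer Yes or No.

Yes

1. background re-screening 477 days ago vs limit 540 → met
2. condition 'uses patrol vehicles' does not hold → requirement n/a → met
3. use-of-force policy present → met
4. employee dishonesty bond $50,000 ≥ $45,000 → met
5. incident-reporting audit 27 days ago vs limit 30 → met
6. client contract template present → met
7. agency license certificate present → met
8. condition 'deploys armed guards' holds; training records present → met
9. uniform insignia approval present → met
All met.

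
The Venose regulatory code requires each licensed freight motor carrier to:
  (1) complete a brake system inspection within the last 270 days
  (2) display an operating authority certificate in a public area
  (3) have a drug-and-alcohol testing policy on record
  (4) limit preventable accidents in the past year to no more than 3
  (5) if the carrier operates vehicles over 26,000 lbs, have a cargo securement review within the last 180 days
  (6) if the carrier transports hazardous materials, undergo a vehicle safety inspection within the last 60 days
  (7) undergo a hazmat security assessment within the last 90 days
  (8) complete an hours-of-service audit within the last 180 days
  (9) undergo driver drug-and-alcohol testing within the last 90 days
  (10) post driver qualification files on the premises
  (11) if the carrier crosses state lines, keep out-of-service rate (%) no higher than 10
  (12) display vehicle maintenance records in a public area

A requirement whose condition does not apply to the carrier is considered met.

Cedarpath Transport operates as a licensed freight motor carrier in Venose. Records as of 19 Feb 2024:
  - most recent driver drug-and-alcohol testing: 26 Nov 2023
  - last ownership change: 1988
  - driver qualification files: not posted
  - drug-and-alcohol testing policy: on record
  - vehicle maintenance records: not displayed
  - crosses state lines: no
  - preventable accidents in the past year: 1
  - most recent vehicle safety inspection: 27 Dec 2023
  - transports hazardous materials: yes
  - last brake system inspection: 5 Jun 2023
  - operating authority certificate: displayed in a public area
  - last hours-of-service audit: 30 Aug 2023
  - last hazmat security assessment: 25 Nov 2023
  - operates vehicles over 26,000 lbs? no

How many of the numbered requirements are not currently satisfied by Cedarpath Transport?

2

1. brake system inspection 259 days ago vs limit 270 → met
2. operating authority certificate present → met
3. drug-and-alcohol testing policy present → met
4. preventable accidents in the past year 1 ≤ 3 → met
5. condition 'operates vehicles over 26,000 lbs' does not hold → requirement n/a → met
6. condition 'transports hazardous materials' holds; vehicle safety inspection 54 days ago vs limit 60 → met
7. hazmat security assessment 86 days ago vs limit 90 → met
8. hours-of-service audit 173 days ago vs limit 180 → met
9. driver drug-and-alcohol testing 85 days ago vs limit 90 → met
10. driver qualification files absent → not met
11. condition 'crosses state lines' does not hold → requirement n/a → met
12. vehicle maintenance records absent → not met
Not met: 2 of 12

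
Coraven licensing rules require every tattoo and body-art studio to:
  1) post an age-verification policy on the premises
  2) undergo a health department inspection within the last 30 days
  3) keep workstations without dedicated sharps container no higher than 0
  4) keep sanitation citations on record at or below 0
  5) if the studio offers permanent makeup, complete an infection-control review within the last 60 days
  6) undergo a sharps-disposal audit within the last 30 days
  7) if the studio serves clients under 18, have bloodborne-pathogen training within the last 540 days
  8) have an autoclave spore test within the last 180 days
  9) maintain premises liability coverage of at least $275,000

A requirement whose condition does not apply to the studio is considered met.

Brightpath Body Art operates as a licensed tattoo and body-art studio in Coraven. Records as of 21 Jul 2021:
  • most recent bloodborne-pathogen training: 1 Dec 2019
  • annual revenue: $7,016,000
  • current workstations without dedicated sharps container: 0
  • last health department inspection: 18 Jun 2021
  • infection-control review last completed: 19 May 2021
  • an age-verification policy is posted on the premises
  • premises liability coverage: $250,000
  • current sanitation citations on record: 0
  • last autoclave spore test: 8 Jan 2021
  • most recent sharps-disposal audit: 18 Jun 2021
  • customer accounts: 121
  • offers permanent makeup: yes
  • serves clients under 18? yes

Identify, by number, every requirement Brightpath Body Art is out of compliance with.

1. age-verification policy present → met
2. health department inspection 33 days ago vs limit 30 → not met
3. workstations without dedicated sharps container 0 ≤ 0 → met
4. sanitation citations on record 0 ≤ 0 → met
5. condition 'offers permanent makeup' holds; infection-control review 63 days ago vs limit 60 → not met
6. sharps-disposal audit 33 days ago vs limit 30 → not met
7. condition 'serves clients under 18' holds; bloodborne-pathogen training 598 days ago vs limit 540 → not met
8. autoclave spore test 194 days ago vs limit 180 → not met
9. premises liability coverage $250,000 < $275,000 → not met
Not met: 2, 5, 6, 7, 8, 9

2, 5, 6, 7, 8, 9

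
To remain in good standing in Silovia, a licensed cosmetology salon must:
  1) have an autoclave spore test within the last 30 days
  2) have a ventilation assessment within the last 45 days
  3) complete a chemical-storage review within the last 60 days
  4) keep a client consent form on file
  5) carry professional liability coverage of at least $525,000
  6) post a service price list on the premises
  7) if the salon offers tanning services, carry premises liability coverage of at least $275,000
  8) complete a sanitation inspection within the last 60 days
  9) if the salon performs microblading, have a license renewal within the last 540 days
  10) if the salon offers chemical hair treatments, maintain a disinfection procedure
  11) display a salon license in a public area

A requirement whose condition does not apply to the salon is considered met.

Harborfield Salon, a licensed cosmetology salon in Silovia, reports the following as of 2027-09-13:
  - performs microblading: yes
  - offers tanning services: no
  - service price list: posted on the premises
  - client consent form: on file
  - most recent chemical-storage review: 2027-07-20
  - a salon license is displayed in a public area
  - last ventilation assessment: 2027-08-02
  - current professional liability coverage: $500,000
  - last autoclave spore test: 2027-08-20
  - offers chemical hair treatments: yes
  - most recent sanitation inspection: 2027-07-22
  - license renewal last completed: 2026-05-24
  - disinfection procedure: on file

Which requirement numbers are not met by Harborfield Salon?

1. autoclave spore test 24 days ago vs limit 30 → met
2. ventilation assessment 42 days ago vs limit 45 → met
3. chemical-storage review 55 days ago vs limit 60 → met
4. client consent form present → met
5. professional liability coverage $500,000 < $525,000 → not met
6. service price list present → met
7. condition 'offers tanning services' does not hold → requirement n/a → met
8. sanitation inspection 53 days ago vs limit 60 → met
9. condition 'performs microblading' holds; license renewal 477 days ago vs limit 540 → met
10. condition 'offers chemical hair treatments' holds; disinfection procedure present → met
11. salon license present → met
Not met: 5

5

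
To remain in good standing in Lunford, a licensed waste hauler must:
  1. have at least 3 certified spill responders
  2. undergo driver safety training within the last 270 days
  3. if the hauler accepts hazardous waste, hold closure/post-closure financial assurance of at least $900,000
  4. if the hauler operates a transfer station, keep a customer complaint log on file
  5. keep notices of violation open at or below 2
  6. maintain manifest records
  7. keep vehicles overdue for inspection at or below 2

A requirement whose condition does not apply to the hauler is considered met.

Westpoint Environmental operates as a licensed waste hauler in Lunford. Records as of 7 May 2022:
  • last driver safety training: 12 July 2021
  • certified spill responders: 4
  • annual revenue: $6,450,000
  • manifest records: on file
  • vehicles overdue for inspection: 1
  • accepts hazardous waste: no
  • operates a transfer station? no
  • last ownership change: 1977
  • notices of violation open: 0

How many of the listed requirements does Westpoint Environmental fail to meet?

1

1. certified spill responders 4 ≥ 3 → met
2. driver safety training 299 days ago vs limit 270 → not met
3. condition 'accepts hazardous waste' does not hold → requirement n/a → met
4. condition 'operates a transfer station' does not hold → requirement n/a → met
5. notices of violation open 0 ≤ 2 → met
6. manifest records present → met
7. vehicles overdue for inspection 1 ≤ 2 → met
Not met: 1 of 7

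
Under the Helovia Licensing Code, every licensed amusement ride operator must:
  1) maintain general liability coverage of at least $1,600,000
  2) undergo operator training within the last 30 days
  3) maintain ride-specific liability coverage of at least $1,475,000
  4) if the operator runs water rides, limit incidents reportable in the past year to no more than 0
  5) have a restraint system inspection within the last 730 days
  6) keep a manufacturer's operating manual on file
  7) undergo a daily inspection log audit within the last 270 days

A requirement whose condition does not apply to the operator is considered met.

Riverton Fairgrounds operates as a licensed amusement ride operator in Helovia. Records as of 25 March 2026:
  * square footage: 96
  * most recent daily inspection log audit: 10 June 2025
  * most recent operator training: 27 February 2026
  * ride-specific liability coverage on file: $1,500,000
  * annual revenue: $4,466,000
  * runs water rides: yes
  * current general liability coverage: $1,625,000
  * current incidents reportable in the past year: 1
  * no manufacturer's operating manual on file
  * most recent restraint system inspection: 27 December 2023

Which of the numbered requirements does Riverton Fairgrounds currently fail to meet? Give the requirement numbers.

4, 5, 6, 7

1. general liability coverage $1,625,000 ≥ $1,600,000 → met
2. operator training 26 days ago vs limit 30 → met
3. ride-specific liability coverage $1,500,000 ≥ $1,475,000 → met
4. condition 'runs water rides' holds; incidents reportable in the past year 1 > 0 → not met
5. restraint system inspection 819 days ago vs limit 730 → not met
6. manufacturer's operating manual absent → not met
7. daily inspection log audit 288 days ago vs limit 270 → not met
Not met: 4, 5, 6, 7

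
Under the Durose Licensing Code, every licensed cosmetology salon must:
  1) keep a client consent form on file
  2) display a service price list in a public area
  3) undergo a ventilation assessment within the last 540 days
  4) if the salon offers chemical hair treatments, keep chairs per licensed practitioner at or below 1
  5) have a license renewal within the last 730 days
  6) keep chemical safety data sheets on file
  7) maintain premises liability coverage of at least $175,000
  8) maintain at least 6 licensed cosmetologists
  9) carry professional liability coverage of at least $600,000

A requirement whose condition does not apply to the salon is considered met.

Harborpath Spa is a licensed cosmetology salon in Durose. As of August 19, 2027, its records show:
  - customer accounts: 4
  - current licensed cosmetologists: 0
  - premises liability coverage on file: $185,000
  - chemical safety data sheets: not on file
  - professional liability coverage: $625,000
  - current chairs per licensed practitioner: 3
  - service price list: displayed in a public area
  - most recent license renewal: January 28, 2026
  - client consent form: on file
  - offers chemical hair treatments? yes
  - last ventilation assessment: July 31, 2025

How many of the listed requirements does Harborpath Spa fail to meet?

4

1. client consent form present → met
2. service price list present → met
3. ventilation assessment 749 days ago vs limit 540 → not met
4. condition 'offers chemical hair treatments' holds; chairs per licensed practitioner 3 > 1 → not met
5. license renewal 568 days ago vs limit 730 → met
6. chemical safety data sheets absent → not met
7. premises liability coverage $185,000 ≥ $175,000 → met
8. licensed cosmetologists 0 < 6 → not met
9. professional liability coverage $625,000 ≥ $600,000 → met
Not met: 4 of 9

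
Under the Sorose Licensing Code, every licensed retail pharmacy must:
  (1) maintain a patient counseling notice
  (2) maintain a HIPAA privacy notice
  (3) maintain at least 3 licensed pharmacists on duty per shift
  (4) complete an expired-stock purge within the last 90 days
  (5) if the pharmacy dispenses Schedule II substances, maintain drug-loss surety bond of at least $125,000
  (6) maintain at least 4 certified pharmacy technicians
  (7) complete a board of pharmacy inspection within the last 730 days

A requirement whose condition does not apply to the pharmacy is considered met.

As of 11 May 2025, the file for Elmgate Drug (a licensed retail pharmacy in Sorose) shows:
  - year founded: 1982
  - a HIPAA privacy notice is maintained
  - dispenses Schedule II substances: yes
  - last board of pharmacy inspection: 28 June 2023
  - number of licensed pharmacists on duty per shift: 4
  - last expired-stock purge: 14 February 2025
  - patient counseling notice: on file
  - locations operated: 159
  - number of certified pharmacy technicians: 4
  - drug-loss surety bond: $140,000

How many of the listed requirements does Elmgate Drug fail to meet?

1. patient counseling notice present → met
2. HIPAA privacy notice present → met
3. licensed pharmacists on duty per shift 4 ≥ 3 → met
4. expired-stock purge 86 days ago vs limit 90 → met
5. condition 'dispenses Schedule II substances' holds; drug-loss surety bond $140,000 ≥ $125,000 → met
6. certified pharmacy technicians 4 ≥ 4 → met
7. board of pharmacy inspection 683 days ago vs limit 730 → met
Not met: 0 of 7

0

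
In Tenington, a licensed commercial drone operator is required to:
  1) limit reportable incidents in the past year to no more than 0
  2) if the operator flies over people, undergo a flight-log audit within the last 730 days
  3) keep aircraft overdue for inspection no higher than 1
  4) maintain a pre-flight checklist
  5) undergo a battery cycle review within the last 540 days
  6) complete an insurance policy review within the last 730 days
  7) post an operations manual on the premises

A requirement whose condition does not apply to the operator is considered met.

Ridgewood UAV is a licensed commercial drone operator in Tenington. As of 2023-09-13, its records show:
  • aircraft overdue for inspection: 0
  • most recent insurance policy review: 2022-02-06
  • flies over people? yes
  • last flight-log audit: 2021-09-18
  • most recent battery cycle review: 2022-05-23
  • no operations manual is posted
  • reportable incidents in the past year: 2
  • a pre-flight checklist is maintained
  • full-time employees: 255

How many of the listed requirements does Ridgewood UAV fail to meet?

2

1. reportable incidents in the past year 2 > 0 → not met
2. condition 'flies over people' holds; flight-log audit 725 days ago vs limit 730 → met
3. aircraft overdue for inspection 0 ≤ 1 → met
4. pre-flight checklist present → met
5. battery cycle review 478 days ago vs limit 540 → met
6. insurance policy review 584 days ago vs limit 730 → met
7. operations manual absent → not met
Not met: 2 of 7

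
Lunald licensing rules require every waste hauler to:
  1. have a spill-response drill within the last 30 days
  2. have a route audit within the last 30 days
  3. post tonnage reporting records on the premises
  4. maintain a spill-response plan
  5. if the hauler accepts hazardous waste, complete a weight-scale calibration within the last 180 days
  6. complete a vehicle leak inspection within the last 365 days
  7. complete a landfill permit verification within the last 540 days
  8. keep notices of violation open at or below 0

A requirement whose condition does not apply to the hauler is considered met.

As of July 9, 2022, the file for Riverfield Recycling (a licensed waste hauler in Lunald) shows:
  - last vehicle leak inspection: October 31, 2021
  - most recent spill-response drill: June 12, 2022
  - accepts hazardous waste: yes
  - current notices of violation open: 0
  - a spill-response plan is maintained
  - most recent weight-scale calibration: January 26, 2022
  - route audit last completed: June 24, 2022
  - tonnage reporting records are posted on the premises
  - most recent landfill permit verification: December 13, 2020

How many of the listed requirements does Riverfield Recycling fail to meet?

1

1. spill-response drill 27 days ago vs limit 30 → met
2. route audit 15 days ago vs limit 30 → met
3. tonnage reporting records present → met
4. spill-response plan present → met
5. condition 'accepts hazardous waste' holds; weight-scale calibration 164 days ago vs limit 180 → met
6. vehicle leak inspection 251 days ago vs limit 365 → met
7. landfill permit verification 573 days ago vs limit 540 → not met
8. notices of violation open 0 ≤ 0 → met
Not met: 1 of 8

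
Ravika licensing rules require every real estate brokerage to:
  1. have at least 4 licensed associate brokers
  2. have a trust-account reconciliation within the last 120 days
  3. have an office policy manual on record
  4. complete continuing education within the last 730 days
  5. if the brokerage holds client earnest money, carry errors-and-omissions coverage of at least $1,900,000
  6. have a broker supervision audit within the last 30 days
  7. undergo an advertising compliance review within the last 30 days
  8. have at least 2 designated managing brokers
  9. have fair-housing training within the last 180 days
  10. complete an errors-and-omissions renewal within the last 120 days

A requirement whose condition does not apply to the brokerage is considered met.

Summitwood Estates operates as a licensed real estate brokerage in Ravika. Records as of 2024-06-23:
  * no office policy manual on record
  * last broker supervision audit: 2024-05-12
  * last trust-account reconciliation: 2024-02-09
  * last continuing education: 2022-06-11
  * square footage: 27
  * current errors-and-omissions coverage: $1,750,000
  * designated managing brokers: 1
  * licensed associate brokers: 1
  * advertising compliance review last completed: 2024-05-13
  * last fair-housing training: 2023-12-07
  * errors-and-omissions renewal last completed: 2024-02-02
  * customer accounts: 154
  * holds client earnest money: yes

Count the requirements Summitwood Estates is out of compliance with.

10

1. licensed associate brokers 1 < 4 → not met
2. trust-account reconciliation 135 days ago vs limit 120 → not met
3. office policy manual absent → not met
4. continuing education 743 days ago vs limit 730 → not met
5. condition 'holds client earnest money' holds; errors-and-omissions coverage $1,750,000 < $1,900,000 → not met
6. broker supervision audit 42 days ago vs limit 30 → not met
7. advertising compliance review 41 days ago vs limit 30 → not met
8. designated managing brokers 1 < 2 → not met
9. fair-housing training 199 days ago vs limit 180 → not met
10. errors-and-omissions renewal 142 days ago vs limit 120 → not met
Not met: 10 of 10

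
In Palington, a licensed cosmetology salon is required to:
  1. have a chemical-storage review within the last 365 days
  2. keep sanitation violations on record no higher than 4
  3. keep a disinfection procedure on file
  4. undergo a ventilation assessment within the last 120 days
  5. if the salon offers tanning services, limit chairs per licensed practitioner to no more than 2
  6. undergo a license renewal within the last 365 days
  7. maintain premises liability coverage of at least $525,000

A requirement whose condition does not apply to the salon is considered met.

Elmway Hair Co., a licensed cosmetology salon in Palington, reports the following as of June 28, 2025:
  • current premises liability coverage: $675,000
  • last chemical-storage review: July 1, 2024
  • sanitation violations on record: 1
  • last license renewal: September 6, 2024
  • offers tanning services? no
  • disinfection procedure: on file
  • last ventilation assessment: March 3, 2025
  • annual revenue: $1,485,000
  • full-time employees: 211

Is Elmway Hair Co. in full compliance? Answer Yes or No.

1. chemical-storage review 362 days ago vs limit 365 → met
2. sanitation violations on record 1 ≤ 4 → met
3. disinfection procedure present → met
4. ventilation assessment 117 days ago vs limit 120 → met
5. condition 'offers tanning services' does not hold → requirement n/a → met
6. license renewal 295 days ago vs limit 365 → met
7. premises liability coverage $675,000 ≥ $525,000 → met
All met.

Yes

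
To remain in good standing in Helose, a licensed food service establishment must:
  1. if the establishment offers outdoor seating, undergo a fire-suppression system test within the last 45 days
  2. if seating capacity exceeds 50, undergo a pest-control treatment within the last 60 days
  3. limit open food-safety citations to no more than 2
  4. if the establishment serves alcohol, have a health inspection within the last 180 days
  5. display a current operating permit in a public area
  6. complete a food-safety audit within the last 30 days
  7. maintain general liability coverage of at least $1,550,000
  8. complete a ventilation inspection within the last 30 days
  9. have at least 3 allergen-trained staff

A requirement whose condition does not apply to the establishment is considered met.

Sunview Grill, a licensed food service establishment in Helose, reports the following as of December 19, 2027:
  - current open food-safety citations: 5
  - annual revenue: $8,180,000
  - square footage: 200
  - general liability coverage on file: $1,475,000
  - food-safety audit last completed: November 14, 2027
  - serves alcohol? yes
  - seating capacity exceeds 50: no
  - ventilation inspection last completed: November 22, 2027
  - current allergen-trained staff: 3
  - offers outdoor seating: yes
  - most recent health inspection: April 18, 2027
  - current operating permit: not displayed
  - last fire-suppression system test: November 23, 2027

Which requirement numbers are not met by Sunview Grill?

3, 4, 5, 6, 7

1. condition 'offers outdoor seating' holds; fire-suppression system test 26 days ago vs limit 45 → met
2. condition 'seating capacity exceeds 50' does not hold → requirement n/a → met
3. open food-safety citations 5 > 2 → not met
4. condition 'serves alcohol' holds; health inspection 245 days ago vs limit 180 → not met
5. current operating permit absent → not met
6. food-safety audit 35 days ago vs limit 30 → not met
7. general liability coverage $1,475,000 < $1,550,000 → not met
8. ventilation inspection 27 days ago vs limit 30 → met
9. allergen-trained staff 3 ≥ 3 → met
Not met: 3, 4, 5, 6, 7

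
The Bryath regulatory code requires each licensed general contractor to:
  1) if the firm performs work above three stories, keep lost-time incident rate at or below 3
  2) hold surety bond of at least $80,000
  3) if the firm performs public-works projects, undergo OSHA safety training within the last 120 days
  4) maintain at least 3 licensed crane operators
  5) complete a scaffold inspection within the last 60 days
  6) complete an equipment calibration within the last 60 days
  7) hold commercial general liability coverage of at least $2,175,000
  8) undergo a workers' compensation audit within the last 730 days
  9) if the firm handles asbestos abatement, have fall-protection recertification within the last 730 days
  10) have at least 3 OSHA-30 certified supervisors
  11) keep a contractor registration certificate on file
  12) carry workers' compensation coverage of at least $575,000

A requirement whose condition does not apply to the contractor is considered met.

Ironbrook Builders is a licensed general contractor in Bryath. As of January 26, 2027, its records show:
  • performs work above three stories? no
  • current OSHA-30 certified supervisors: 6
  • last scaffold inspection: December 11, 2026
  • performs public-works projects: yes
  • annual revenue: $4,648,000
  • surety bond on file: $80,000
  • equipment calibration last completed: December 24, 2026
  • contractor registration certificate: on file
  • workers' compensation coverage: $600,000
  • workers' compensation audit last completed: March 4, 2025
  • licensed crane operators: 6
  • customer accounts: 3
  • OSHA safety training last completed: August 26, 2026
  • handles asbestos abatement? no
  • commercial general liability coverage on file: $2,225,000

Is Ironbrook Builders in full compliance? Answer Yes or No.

1. condition 'performs work above three stories' does not hold → requirement n/a → met
2. surety bond $80,000 ≥ $80,000 → met
3. condition 'performs public-works projects' holds; OSHA safety training 153 days ago vs limit 120 → not met
4. licensed crane operators 6 ≥ 3 → met
5. scaffold inspection 46 days ago vs limit 60 → met
6. equipment calibration 33 days ago vs limit 60 → met
7. commercial general liability coverage $2,225,000 ≥ $2,175,000 → met
8. workers' compensation audit 693 days ago vs limit 730 → met
9. condition 'handles asbestos abatement' does not hold → requirement n/a → met
10. OSHA-30 certified supervisors 6 ≥ 3 → met
11. contractor registration certificate present → met
12. workers' compensation coverage $600,000 ≥ $575,000 → met
Not met: 3

No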